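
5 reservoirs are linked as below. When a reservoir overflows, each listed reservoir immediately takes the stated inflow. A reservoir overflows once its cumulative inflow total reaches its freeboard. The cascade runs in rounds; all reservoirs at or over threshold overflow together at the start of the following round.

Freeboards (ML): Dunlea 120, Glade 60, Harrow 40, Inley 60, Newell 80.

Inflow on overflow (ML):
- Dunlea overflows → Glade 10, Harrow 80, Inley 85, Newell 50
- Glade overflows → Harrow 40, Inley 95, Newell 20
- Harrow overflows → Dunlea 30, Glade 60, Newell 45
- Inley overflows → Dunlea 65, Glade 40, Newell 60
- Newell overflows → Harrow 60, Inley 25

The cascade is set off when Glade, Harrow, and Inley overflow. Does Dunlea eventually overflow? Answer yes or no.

Round 1 — Glade, Harrow, Inley overflow (initial).
  Dunlea: +30+65 → 95 < 120
  Newell: +20+45+60 → 125 ≥ 80
Round 2 — Newell overflows.
No further overflows.

no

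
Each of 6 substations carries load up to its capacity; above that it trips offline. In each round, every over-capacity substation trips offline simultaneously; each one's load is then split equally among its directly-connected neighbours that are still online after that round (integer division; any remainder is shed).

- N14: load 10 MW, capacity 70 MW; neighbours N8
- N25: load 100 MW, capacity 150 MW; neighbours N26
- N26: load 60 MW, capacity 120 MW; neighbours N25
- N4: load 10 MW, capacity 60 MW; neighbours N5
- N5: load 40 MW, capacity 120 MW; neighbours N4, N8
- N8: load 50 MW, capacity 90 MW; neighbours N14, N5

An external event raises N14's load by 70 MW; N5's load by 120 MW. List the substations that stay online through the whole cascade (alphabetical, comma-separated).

Round 1 — N14 at 80 > 70; N5 at 160 > 120. N14, N5 trip offline.
  N14 sheds 80 MW to N8: 80 each.
    N8: 50+80 = 130 > 90
  N5 sheds 160 MW to N4, N8: 80 each.
    N4: 10+80 = 90 > 60
    N8: 130+80 = 210 > 90
Round 2 — N4, N8 trip offline.
  N4 sheds 90 MW: no online neighbours, lost.
  N8 sheds 210 MW: no online neighbours, lost.
No further trips.

N25, N26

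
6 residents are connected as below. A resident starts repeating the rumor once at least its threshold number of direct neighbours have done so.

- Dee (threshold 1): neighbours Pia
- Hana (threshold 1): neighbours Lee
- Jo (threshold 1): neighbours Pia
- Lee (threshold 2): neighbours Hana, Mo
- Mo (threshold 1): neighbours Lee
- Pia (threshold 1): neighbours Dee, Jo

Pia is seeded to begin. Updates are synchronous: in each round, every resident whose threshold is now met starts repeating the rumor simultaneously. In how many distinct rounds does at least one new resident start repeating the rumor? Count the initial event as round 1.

Round 1 — Pia starts repeating the rumor (initial).
Round 2 — checking thresholds:
  Dee: 1 of 1 neighbours ≥ 1, starts repeating the rumor.
  Jo: 1 of 1 neighbours ≥ 1, starts repeating the rumor.
Round 3 — no new spreads; cascade stops.

2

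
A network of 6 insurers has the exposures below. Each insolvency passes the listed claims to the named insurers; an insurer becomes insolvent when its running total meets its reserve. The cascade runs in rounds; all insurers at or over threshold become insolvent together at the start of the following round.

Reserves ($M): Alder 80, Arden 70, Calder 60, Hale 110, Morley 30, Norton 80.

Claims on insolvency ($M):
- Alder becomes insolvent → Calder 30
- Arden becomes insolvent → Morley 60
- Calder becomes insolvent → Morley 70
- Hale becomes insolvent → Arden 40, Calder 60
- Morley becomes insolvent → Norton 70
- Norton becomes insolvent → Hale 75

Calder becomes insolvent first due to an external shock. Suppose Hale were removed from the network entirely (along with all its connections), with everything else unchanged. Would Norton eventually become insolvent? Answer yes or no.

With Hale removed:
Round 1 — Calder becomes insolvent (initial).
  Morley: +70 → 70 ≥ 30
Round 2 — Morley becomes insolvent.
  Norton: +70 → 70 < 80
No further insolvencies.

no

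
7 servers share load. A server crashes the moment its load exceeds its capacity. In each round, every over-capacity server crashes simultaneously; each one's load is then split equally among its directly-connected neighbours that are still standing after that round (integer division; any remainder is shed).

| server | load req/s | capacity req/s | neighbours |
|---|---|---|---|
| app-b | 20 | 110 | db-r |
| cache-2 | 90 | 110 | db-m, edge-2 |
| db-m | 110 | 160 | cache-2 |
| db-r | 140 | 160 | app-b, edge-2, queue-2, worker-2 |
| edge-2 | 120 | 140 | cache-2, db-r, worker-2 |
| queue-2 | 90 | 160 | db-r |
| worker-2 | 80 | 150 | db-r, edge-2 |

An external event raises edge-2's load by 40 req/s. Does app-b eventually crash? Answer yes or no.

Round 1 — edge-2 at 160 > 140. edge-2 crashes.
  edge-2 sheds 160 req/s to cache-2, db-r, worker-2: 53 each (1 lost).
    cache-2: 90+53 = 143 > 110
    db-r: 140+53 = 193 > 160
    worker-2: 80+53 = 133 ≤ 150
Round 2 — cache-2, db-r crash.
  cache-2 sheds 143 req/s to db-m: 143 each.
    db-m: 110+143 = 253 > 160
  db-r sheds 193 req/s to app-b, queue-2, worker-2: 64 each (1 lost).
    app-b: 20+64 = 84 ≤ 110
    queue-2: 90+64 = 154 ≤ 160
    worker-2: 133+64 = 197 > 150
Round 3 — db-m, worker-2 crash.
  db-m sheds 253 req/s: no online neighbours, lost.
  worker-2 sheds 197 req/s: no online neighbours, lost.
No further crashes.

no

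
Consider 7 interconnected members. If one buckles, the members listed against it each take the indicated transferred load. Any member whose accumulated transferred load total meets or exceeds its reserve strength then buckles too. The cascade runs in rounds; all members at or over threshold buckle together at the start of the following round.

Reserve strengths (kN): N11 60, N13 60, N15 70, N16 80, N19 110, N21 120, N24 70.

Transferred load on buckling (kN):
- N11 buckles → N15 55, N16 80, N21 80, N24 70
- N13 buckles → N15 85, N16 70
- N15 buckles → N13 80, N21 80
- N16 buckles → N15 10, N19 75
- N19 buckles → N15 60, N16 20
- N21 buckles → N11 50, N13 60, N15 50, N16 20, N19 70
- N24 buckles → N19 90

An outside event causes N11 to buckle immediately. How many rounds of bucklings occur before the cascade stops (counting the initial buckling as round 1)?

5

Round 1 — N11 buckles (initial).
  N15: +55 → 55 < 70
  N16: +80 → 80 ≥ 80
  N21: +80 → 80 < 120
  N24: +70 → 70 ≥ 70
Round 2 — N16, N24 buckle.
  N15: +10 → 65 < 70
  N19: +75+90 → 165 ≥ 110
Round 3 — N19 buckles.
  N15: +60 → 125 ≥ 70
Round 4 — N15 buckles.
  N13: +80 → 80 ≥ 60
  N21: +80 → 160 ≥ 120
Round 5 — N13, N21 buckle.
No further bucklings.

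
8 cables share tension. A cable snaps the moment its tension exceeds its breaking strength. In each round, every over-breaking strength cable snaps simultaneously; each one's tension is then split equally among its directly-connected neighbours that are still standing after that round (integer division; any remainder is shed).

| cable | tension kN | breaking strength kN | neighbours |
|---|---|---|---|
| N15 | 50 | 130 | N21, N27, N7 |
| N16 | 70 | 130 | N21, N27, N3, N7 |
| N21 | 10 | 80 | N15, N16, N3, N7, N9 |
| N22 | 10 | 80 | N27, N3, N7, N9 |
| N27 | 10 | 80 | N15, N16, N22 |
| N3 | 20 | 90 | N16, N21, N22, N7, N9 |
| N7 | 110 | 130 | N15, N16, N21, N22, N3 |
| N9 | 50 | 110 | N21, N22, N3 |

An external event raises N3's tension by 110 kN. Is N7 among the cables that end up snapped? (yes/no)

Round 1 — N3 at 130 > 90. N3 snaps.
  N3 sheds 130 kN to N16, N21, N22, N7, N9: 26 each.
    N16: 70+26 = 96 ≤ 130
    N21: 10+26 = 36 ≤ 80
    N22: 10+26 = 36 ≤ 80
    N7: 110+26 = 136 > 130
    N9: 50+26 = 76 ≤ 110
Round 2 — N7 snaps.
  N7 sheds 136 kN to N15, N16, N21, N22: 34 each.
    N15: 50+34 = 84 ≤ 130
    N16: 96+34 = 130 ≤ 130
    N21: 36+34 = 70 ≤ 80
    N22: 36+34 = 70 ≤ 80
No further breaks.

yes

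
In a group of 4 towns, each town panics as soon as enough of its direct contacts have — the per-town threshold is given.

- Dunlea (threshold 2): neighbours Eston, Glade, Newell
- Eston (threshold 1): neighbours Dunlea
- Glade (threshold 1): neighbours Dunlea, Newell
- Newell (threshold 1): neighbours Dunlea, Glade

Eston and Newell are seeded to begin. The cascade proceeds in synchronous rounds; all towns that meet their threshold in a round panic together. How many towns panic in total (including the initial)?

Round 1 — Eston, Newell panic (initial).
Round 2 — checking thresholds:
  Dunlea: 2 of 3 neighbours ≥ 2, panics.
  Glade: 1 of 2 neighbours ≥ 1, panics.
Round 3 — no new panics; cascade stops.

4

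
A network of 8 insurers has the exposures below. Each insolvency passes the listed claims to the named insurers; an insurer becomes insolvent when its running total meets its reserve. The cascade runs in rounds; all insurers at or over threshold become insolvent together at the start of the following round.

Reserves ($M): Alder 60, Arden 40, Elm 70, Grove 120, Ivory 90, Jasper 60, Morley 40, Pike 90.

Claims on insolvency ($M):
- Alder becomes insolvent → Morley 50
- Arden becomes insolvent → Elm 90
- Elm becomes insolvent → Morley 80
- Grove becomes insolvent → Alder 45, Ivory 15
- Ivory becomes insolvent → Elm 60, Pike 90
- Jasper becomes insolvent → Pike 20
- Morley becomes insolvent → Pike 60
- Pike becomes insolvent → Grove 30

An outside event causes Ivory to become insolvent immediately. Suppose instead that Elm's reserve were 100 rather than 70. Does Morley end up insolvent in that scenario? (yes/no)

no

With Elm's reserve at 100:
Round 1 — Ivory becomes insolvent (initial).
  Elm: +60 → 60 < 100
  Pike: +90 → 90 ≥ 90
Round 2 — Pike becomes insolvent.
  Grove: +30 → 30 < 120
No further insolvencies.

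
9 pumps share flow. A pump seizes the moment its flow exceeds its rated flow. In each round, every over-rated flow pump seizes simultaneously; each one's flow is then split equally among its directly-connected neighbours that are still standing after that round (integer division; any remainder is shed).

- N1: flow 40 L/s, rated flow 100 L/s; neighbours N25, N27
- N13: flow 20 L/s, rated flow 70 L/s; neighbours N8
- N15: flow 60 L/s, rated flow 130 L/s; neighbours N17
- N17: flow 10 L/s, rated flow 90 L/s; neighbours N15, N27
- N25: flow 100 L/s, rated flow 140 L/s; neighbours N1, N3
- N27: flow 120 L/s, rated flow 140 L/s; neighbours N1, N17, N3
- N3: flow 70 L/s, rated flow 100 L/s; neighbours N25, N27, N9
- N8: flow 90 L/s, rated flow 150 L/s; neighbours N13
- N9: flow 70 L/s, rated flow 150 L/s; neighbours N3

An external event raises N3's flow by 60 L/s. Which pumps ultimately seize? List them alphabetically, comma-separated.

N1, N15, N17, N25, N27, N3

Round 1 — N3 at 130 > 100. N3 seizes.
  N3 sheds 130 L/s to N25, N27, N9: 43 each (1 lost).
    N25: 100+43 = 143 > 140
    N27: 120+43 = 163 > 140
    N9: 70+43 = 113 ≤ 150
Round 2 — N25, N27 seize.
  N25 sheds 143 L/s to N1: 143 each.
    N1: 40+143 = 183 > 100
  N27 sheds 163 L/s to N1, N17: 81 each (1 lost).
    N1: 183+81 = 264 > 100
    N17: 10+81 = 91 > 90
Round 3 — N1, N17 seize.
  N1 sheds 264 L/s: no online neighbours, lost.
  N17 sheds 91 L/s to N15: 91 each.
    N15: 60+91 = 151 > 130
Round 4 — N15 seizes.
  N15 sheds 151 L/s: no online neighbours, lost.
No further seizures.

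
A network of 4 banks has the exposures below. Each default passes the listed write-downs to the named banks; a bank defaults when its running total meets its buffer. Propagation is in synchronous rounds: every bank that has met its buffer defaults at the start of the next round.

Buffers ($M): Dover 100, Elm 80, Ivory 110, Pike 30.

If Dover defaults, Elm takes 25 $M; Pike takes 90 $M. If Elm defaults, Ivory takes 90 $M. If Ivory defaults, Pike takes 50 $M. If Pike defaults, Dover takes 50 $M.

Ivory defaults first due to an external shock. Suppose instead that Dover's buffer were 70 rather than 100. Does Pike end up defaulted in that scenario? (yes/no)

yes

With Dover's buffer at 70:
Round 1 — Ivory defaults (initial).
  Pike: +50 → 50 ≥ 30
Round 2 — Pike defaults.
  Dover: +50 → 50 < 70
No further defaults.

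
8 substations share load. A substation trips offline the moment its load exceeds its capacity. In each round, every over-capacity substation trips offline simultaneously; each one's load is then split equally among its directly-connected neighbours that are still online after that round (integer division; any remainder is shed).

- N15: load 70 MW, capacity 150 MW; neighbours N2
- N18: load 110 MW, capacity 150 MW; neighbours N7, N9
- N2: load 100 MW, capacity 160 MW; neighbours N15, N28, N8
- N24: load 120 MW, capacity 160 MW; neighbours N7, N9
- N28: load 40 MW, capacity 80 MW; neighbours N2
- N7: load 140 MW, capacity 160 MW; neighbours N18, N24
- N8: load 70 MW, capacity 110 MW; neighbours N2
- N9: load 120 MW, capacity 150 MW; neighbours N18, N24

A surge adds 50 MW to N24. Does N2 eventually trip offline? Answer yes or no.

no

Round 1 — N24 at 170 > 160. N24 trips offline.
  N24 sheds 170 MW to N7, N9: 85 each.
    N7: 140+85 = 225 > 160
    N9: 120+85 = 205 > 150
Round 2 — N7, N9 trip offline.
  N7 sheds 225 MW to N18: 225 each.
    N18: 110+225 = 335 > 150
  N9 sheds 205 MW to N18: 205 each.
    N18: 335+205 = 540 > 150
Round 3 — N18 trips offline.
  N18 sheds 540 MW: no online neighbours, lost.
No further trips.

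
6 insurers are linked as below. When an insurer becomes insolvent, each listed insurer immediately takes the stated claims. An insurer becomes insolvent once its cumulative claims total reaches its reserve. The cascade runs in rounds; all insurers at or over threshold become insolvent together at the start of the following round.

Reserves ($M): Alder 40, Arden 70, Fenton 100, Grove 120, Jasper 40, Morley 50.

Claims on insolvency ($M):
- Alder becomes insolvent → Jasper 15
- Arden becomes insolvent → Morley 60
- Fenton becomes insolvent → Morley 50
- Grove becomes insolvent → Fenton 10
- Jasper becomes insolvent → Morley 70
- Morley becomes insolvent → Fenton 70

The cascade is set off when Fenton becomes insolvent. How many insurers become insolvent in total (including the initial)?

2

Round 1 — Fenton becomes insolvent (initial).
  Morley: +50 → 50 ≥ 50
Round 2 — Morley becomes insolvent.
No further insolvencies.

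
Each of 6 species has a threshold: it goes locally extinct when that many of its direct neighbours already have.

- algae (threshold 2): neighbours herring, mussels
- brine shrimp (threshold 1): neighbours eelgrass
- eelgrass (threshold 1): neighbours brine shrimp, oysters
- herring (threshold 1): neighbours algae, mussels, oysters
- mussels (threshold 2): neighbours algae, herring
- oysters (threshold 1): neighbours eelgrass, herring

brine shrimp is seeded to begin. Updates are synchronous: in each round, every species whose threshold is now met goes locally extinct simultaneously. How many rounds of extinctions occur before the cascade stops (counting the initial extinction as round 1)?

4

Round 1 — brine shrimp goes locally extinct (initial).
Round 2 — checking thresholds:
  eelgrass: 1 of 2 neighbours ≥ 1, goes locally extinct.
Round 3 — checking thresholds:
  oysters: 1 of 2 neighbours ≥ 1, goes locally extinct.
Round 4 — checking thresholds:
  herring: 1 of 3 neighbours ≥ 1, goes locally extinct.
Round 5 — no new extinctions; cascade stops.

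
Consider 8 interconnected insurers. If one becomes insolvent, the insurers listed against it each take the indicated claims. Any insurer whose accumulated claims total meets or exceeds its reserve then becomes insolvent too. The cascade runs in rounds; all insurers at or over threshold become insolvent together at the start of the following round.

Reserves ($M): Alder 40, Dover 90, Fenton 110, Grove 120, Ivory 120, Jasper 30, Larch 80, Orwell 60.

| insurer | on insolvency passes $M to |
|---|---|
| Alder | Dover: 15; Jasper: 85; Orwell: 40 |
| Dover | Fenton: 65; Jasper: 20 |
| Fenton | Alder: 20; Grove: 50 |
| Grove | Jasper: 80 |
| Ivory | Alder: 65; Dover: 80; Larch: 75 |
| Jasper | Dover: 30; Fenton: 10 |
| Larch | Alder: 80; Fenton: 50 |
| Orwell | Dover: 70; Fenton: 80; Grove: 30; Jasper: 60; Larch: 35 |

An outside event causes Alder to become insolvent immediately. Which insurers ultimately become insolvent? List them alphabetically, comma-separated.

Alder, Jasper

Round 1 — Alder becomes insolvent (initial).
  Dover: +15 → 15 < 90
  Jasper: +85 → 85 ≥ 30
  Orwell: +40 → 40 < 60
Round 2 — Jasper becomes insolvent.
  Dover: +30 → 45 < 90
  Fenton: +10 → 10 < 110
No further insolvencies.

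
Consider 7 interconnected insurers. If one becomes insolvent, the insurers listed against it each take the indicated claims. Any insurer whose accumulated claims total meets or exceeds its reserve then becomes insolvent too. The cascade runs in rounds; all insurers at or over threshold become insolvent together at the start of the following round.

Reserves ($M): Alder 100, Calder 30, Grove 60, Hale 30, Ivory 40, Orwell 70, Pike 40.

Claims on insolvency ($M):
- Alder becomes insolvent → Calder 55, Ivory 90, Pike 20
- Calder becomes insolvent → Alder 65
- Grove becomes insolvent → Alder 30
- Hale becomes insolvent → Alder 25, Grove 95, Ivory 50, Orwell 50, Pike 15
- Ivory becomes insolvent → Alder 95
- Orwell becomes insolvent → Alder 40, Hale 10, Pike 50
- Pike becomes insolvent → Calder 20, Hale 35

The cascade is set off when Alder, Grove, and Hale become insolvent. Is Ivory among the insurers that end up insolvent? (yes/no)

yes

Round 1 — Alder, Grove, Hale become insolvent (initial).
  Calder: +55 → 55 ≥ 30
  Ivory: +90+50 → 140 ≥ 40
  Orwell: +50 → 50 < 70
  Pike: +20+15 → 35 < 40
Round 2 — Calder, Ivory become insolvent.
No further insolvencies.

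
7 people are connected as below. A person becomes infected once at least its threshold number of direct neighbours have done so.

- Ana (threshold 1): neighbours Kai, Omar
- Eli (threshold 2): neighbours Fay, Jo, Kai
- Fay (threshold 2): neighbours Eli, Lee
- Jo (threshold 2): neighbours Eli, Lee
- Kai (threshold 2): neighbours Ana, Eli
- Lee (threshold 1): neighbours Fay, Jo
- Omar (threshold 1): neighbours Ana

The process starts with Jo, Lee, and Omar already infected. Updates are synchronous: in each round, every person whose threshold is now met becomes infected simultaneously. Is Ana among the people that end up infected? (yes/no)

Round 1 — Jo, Lee, Omar become infected (initial).
Round 2 — checking thresholds:
  Ana: 1 of 2 neighbours ≥ 1, becomes infected.
  Eli: 1 of 3 neighbours < 2, holds.
  Fay: 1 of 2 neighbours < 2, holds.
Round 3 — no new infections; cascade stops.

yes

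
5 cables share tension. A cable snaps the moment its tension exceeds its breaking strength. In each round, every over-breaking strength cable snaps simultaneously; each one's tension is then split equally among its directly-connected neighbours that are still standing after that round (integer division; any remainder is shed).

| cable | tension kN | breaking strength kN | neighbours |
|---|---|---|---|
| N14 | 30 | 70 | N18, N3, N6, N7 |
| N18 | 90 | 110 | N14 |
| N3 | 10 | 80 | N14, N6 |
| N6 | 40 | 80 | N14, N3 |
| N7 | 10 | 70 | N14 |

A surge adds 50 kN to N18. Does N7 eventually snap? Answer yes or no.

no

Round 1 — N18 at 140 > 110. N18 snaps.
  N18 sheds 140 kN to N14: 140 each.
    N14: 30+140 = 170 > 70
Round 2 — N14 snaps.
  N14 sheds 170 kN to N3, N6, N7: 56 each (2 lost).
    N3: 10+56 = 66 ≤ 80
    N6: 40+56 = 96 > 80
    N7: 10+56 = 66 ≤ 70
Round 3 — N6 snaps.
  N6 sheds 96 kN to N3: 96 each.
    N3: 66+96 = 162 > 80
Round 4 — N3 snaps.
  N3 sheds 162 kN: no online neighbours, lost.
No further breaks.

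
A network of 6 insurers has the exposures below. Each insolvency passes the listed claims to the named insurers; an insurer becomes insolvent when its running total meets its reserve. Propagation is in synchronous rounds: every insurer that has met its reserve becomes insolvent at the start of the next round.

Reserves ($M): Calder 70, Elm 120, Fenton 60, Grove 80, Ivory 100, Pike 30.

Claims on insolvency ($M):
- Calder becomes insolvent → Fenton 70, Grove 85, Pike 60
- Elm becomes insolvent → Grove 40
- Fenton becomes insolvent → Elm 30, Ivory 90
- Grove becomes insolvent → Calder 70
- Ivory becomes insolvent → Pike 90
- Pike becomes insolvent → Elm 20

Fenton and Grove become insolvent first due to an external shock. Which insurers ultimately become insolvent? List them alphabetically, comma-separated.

Calder, Fenton, Grove, Pike

Round 1 — Fenton, Grove become insolvent (initial).
  Calder: +70 → 70 ≥ 70
  Elm: +30 → 30 < 120
  Ivory: +90 → 90 < 100
Round 2 — Calder becomes insolvent.
  Pike: +60 → 60 ≥ 30
Round 3 — Pike becomes insolvent.
  Elm: +20 → 50 < 120
No further insolvencies.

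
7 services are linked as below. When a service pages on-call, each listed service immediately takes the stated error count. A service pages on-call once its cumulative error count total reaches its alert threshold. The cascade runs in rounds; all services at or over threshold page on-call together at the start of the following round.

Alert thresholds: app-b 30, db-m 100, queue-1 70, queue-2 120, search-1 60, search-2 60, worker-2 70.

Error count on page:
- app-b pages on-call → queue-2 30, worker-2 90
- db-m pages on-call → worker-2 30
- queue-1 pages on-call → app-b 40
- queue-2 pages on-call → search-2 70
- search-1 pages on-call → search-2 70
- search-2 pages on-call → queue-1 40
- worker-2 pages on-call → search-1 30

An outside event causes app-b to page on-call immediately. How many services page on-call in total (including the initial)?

2

Round 1 — app-b pages on-call (initial).
  queue-2: +30 → 30 < 120
  worker-2: +90 → 90 ≥ 70
Round 2 — worker-2 pages on-call.
  search-1: +30 → 30 < 60
No further pages.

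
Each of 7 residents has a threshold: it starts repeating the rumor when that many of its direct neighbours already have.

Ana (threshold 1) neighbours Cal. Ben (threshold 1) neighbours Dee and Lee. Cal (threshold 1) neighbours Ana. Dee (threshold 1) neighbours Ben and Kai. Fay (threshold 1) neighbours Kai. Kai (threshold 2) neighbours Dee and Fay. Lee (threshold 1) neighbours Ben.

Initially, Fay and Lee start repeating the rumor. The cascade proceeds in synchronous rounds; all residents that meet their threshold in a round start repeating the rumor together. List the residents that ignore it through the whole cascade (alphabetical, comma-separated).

Round 1 — Fay, Lee start repeating the rumor (initial).
Round 2 — checking thresholds:
  Ben: 1 of 2 neighbours ≥ 1, starts repeating the rumor.
  Kai: 1 of 2 neighbours < 2, holds.
Round 3 — checking thresholds:
  Dee: 1 of 2 neighbours ≥ 1, starts repeating the rumor.
  Kai: 1 of 2 neighbours < 2, holds.
Round 4 — checking thresholds:
  Kai: 2 of 2 neighbours ≥ 2, starts repeating the rumor.
Round 5 — no new spreads; cascade stops.

Ana, Cal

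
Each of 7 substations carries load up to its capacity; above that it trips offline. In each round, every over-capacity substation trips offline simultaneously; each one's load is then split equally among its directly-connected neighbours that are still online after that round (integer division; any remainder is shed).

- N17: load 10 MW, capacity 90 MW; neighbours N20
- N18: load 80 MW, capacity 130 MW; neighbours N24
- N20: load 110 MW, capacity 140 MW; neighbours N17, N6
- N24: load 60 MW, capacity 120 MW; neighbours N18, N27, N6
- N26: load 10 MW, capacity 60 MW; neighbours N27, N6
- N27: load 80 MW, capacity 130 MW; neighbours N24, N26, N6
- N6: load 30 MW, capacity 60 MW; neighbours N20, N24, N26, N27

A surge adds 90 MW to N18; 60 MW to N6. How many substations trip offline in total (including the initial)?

5

Round 1 — N18 at 170 > 130; N6 at 90 > 60. N18, N6 trip offline.
  N18 sheds 170 MW to N24: 170 each.
    N24: 60+170 = 230 > 120
  N6 sheds 90 MW to N20, N24, N26, N27: 22 each (2 lost).
    N20: 110+22 = 132 ≤ 140
    N24: 230+22 = 252 > 120
    N26: 10+22 = 32 ≤ 60
    N27: 80+22 = 102 ≤ 130
Round 2 — N24 trips offline.
  N24 sheds 252 MW to N27: 252 each.
    N27: 102+252 = 354 > 130
Round 3 — N27 trips offline.
  N27 sheds 354 MW to N26: 354 each.
    N26: 32+354 = 386 > 60
Round 4 — N26 trips offline.
  N26 sheds 386 MW: no online neighbours, lost.
No further trips.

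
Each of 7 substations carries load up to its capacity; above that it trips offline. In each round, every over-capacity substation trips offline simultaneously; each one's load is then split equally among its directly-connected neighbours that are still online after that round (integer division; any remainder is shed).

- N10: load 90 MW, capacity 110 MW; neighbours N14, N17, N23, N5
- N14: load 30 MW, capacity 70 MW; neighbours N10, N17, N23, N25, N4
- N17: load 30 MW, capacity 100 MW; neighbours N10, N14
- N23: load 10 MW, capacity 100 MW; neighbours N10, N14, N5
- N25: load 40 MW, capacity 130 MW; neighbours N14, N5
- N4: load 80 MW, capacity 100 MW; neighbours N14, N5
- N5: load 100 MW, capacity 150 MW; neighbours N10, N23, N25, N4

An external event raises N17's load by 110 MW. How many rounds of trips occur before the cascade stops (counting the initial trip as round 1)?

Round 1 — N17 at 140 > 100. N17 trips offline.
  N17 sheds 140 MW to N10, N14: 70 each.
    N10: 90+70 = 160 > 110
    N14: 30+70 = 100 > 70
Round 2 — N10, N14 trip offline.
  N10 sheds 160 MW to N23, N5: 80 each.
    N23: 10+80 = 90 ≤ 100
    N5: 100+80 = 180 > 150
  N14 sheds 100 MW to N23, N25, N4: 33 each (1 lost).
    N23: 90+33 = 123 > 100
    N25: 40+33 = 73 ≤ 130
    N4: 80+33 = 113 > 100
Round 3 — N23, N4, N5 trip offline.
  N23 sheds 123 MW: no online neighbours, lost.
  N4 sheds 113 MW: no online neighbours, lost.
  N5 sheds 180 MW to N25: 180 each.
    N25: 73+180 = 253 > 130
Round 4 — N25 trips offline.
  N25 sheds 253 MW: no online neighbours, lost.
No further trips.

4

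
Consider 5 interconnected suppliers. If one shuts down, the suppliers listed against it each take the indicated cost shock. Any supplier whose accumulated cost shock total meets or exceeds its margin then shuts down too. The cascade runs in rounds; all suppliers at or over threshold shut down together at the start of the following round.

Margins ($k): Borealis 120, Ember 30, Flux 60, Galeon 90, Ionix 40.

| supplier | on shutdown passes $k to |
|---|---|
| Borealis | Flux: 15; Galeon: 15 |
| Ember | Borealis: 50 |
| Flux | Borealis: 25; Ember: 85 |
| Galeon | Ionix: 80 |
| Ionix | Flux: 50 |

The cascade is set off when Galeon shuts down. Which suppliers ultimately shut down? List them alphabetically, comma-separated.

Galeon, Ionix

Round 1 — Galeon shuts down (initial).
  Ionix: +80 → 80 ≥ 40
Round 2 — Ionix shuts down.
  Flux: +50 → 50 < 60
No further shutdowns.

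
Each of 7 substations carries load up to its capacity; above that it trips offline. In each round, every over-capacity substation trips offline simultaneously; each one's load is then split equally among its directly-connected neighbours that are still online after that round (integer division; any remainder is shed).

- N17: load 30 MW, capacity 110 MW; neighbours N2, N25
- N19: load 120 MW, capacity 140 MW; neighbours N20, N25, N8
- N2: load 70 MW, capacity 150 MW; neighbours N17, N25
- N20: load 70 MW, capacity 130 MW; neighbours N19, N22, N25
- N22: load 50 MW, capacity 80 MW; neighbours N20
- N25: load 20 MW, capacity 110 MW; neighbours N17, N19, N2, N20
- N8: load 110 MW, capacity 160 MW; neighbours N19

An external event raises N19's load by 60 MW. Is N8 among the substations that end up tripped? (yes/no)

Round 1 — N19 at 180 > 140. N19 trips offline.
  N19 sheds 180 MW to N20, N25, N8: 60 each.
    N20: 70+60 = 130 ≤ 130
    N25: 20+60 = 80 ≤ 110
    N8: 110+60 = 170 > 160
Round 2 — N8 trips offline.
  N8 sheds 170 MW: no online neighbours, lost.
No further trips.

yes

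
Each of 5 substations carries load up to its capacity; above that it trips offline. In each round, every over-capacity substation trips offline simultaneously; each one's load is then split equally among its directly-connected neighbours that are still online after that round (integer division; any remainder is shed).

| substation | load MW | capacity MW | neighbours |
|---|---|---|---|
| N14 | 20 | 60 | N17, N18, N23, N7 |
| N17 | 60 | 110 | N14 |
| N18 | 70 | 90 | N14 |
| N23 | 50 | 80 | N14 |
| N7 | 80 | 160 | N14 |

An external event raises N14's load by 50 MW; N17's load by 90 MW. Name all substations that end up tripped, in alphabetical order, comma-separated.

Round 1 — N14 at 70 > 60; N17 at 150 > 110. N14, N17 trip offline.
  N14 sheds 70 MW to N18, N23, N7: 23 each (1 lost).
    N18: 70+23 = 93 > 90
    N23: 50+23 = 73 ≤ 80
    N7: 80+23 = 103 ≤ 160
  N17 sheds 150 MW: no online neighbours, lost.
Round 2 — N18 trips offline.
  N18 sheds 93 MW: no online neighbours, lost.
No further trips.

N14, N17, N18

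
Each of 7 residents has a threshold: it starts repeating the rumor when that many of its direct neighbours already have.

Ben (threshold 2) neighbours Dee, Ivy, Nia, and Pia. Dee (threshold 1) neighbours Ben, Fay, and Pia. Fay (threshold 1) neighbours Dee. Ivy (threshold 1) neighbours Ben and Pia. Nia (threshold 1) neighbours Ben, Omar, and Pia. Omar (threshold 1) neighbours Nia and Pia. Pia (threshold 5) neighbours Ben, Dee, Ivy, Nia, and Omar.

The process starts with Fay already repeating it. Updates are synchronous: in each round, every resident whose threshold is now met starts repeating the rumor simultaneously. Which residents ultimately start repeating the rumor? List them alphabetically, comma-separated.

Dee, Fay

Round 1 — Fay starts repeating the rumor (initial).
Round 2 — checking thresholds:
  Dee: 1 of 3 neighbours ≥ 1, starts repeating the rumor.
Round 3 — no new spreads; cascade stops.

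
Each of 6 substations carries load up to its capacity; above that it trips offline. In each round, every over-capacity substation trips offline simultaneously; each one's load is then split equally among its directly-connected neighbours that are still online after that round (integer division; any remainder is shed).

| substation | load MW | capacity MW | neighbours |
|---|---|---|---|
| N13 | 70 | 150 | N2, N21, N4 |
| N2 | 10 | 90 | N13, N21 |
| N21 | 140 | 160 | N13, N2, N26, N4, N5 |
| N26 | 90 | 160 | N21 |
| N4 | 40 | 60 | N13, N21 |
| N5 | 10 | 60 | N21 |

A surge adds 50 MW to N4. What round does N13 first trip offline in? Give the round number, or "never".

3

Round 1 — N4 at 90 > 60. N4 trips offline.
  N4 sheds 90 MW to N13, N21: 45 each.
    N13: 70+45 = 115 ≤ 150
    N21: 140+45 = 185 > 160
Round 2 — N21 trips offline.
  N21 sheds 185 MW to N13, N2, N26, N5: 46 each (1 lost).
    N13: 115+46 = 161 > 150
    N2: 10+46 = 56 ≤ 90
    N26: 90+46 = 136 ≤ 160
    N5: 10+46 = 56 ≤ 60
Round 3 — N13 trips offline.
  N13 sheds 161 MW to N2: 161 each.
    N2: 56+161 = 217 > 90
Round 4 — N2 trips offline.
  N2 sheds 217 MW: no online neighbours, lost.
No further trips.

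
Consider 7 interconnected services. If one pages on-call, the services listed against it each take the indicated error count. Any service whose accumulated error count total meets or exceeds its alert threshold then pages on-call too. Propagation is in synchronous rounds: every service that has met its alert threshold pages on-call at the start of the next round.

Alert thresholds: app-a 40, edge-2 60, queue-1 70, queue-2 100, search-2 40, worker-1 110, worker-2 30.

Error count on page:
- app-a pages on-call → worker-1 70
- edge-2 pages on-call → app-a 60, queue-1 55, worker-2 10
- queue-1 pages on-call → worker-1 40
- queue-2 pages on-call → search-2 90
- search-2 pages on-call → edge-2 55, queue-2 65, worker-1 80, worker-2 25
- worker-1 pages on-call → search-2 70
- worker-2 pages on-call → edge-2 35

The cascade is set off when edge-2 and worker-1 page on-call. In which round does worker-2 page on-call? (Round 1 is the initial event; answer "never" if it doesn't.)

3

Round 1 — edge-2, worker-1 page on-call (initial).
  app-a: +60 → 60 ≥ 40
  queue-1: +55 → 55 < 70
  search-2: +70 → 70 ≥ 40
  worker-2: +10 → 10 < 30
Round 2 — app-a, search-2 page on-call.
  queue-2: +65 → 65 < 100
  worker-2: +25 → 35 ≥ 30
Round 3 — worker-2 pages on-call.
No further pages.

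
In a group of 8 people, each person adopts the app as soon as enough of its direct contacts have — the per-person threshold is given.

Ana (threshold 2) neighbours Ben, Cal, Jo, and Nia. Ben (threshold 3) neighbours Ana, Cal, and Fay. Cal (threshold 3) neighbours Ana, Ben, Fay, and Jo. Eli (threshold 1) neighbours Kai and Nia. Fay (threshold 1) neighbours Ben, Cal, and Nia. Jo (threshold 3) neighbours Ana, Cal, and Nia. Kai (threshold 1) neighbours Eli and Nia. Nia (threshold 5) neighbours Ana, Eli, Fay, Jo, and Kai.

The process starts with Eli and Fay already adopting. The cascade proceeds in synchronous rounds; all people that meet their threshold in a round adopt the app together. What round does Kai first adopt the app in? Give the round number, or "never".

2

Round 1 — Eli, Fay adopt the app (initial).
Round 2 — checking thresholds:
  Ben: 1 of 3 neighbours < 3, not yet.
  Cal: 1 of 4 neighbours < 3, not yet.
  Kai: 1 of 2 neighbours ≥ 1, adopts the app.
  Nia: 2 of 5 neighbours < 5, not yet.
Round 3 — no new adoptions; cascade stops.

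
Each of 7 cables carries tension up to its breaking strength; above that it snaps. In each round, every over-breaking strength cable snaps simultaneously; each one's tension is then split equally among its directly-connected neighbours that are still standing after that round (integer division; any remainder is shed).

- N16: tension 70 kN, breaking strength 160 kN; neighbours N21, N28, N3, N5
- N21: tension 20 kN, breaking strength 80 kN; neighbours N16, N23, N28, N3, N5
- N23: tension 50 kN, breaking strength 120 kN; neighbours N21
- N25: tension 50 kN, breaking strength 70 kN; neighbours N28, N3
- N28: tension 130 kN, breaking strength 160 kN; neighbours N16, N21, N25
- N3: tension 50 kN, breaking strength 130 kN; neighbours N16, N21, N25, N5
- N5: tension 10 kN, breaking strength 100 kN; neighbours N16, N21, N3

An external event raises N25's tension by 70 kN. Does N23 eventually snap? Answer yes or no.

Round 1 — N25 at 120 > 70. N25 snaps.
  N25 sheds 120 kN to N28, N3: 60 each.
    N28: 130+60 = 190 > 160
    N3: 50+60 = 110 ≤ 130
Round 2 — N28 snaps.
  N28 sheds 190 kN to N16, N21: 95 each.
    N16: 70+95 = 165 > 160
    N21: 20+95 = 115 > 80
Round 3 — N16, N21 snap.
  N16 sheds 165 kN to N3, N5: 82 each (1 lost).
    N3: 110+82 = 192 > 130
    N5: 10+82 = 92 ≤ 100
  N21 sheds 115 kN to N23, N3, N5: 38 each (1 lost).
    N23: 50+38 = 88 ≤ 120
    N3: 192+38 = 230 > 130
    N5: 92+38 = 130 > 100
Round 4 — N3, N5 snap.
  N3 sheds 230 kN: no online neighbours, lost.
  N5 sheds 130 kN: no online neighbours, lost.
No further breaks.

no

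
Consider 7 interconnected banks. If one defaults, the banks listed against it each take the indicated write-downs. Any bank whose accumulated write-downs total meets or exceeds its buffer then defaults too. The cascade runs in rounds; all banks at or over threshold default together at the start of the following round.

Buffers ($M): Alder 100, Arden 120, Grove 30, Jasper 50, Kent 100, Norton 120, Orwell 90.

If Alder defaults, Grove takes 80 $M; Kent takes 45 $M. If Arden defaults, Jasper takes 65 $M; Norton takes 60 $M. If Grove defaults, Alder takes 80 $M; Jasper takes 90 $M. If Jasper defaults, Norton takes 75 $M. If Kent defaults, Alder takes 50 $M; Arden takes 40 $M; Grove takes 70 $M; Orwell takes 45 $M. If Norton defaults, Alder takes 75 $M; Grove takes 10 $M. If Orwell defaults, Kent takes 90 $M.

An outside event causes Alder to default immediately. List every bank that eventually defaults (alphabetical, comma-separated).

Round 1 — Alder defaults (initial).
  Grove: +80 → 80 ≥ 30
  Kent: +45 → 45 < 100
Round 2 — Grove defaults.
  Jasper: +90 → 90 ≥ 50
Round 3 — Jasper defaults.
  Norton: +75 → 75 < 120
No further defaults.

Alder, Grove, Jasper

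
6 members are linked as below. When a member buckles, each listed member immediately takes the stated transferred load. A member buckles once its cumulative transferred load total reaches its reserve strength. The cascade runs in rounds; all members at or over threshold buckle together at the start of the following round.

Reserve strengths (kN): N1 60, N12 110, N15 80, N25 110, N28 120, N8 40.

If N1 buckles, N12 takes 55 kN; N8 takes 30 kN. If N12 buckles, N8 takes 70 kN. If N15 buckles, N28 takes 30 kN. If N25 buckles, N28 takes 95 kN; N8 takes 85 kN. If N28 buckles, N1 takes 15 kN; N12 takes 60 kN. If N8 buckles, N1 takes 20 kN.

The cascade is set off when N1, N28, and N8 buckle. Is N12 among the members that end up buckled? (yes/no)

yes

Round 1 — N1, N28, N8 buckle (initial).
  N12: +55+60 → 115 ≥ 110
Round 2 — N12 buckles.
No further bucklings.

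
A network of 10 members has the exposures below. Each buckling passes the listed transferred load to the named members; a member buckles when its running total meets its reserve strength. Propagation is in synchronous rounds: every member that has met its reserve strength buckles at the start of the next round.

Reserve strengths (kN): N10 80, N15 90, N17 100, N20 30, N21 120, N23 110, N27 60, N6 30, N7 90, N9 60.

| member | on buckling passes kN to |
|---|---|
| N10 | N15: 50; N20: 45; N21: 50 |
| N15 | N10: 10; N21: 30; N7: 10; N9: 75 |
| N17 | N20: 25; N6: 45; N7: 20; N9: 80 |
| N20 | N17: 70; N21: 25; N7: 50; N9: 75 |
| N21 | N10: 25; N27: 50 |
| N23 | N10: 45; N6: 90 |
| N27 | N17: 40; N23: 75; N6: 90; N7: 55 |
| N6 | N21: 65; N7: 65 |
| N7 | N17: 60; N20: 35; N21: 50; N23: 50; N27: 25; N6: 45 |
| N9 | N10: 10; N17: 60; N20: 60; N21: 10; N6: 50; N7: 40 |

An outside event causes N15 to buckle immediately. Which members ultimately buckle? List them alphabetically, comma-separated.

Round 1 — N15 buckles (initial).
  N10: +10 → 10 < 80
  N21: +30 → 30 < 120
  N7: +10 → 10 < 90
  N9: +75 → 75 ≥ 60
Round 2 — N9 buckles.
  N10: +10 → 20 < 80
  N17: +60 → 60 < 100
  N20: +60 → 60 ≥ 30
  N21: +10 → 40 < 120
  N6: +50 → 50 ≥ 30
  N7: +40 → 50 < 90
Round 3 — N20, N6 buckle.
  N17: +70 → 130 ≥ 100
  N21: +25+65 → 130 ≥ 120
  N7: +50+65 → 165 ≥ 90
Round 4 — N17, N21, N7 buckle.
  N10: +25 → 45 < 80
  N23: +50 → 50 < 110
  N27: +50+25 → 75 ≥ 60
Round 5 — N27 buckles.
  N23: +75 → 125 ≥ 110
Round 6 — N23 buckles.
  N10: +45 → 90 ≥ 80
Round 7 — N10 buckles.
No further bucklings.

N10, N15, N17, N20, N21, N23, N27, N6, N7, N9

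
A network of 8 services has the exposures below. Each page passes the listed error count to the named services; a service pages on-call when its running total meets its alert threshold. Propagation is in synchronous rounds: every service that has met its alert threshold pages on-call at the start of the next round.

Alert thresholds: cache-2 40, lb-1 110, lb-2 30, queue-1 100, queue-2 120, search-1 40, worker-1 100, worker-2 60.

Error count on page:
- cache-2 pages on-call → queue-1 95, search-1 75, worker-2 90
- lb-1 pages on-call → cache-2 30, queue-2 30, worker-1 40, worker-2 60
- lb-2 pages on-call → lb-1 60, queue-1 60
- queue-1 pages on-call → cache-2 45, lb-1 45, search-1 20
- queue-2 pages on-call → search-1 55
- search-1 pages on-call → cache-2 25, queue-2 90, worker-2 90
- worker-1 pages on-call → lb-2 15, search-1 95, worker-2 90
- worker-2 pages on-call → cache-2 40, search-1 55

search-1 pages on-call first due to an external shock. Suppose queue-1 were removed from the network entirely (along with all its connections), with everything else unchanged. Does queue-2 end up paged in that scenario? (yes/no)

With queue-1 removed:
Round 1 — search-1 pages on-call (initial).
  cache-2: +25 → 25 < 40
  queue-2: +90 → 90 < 120
  worker-2: +90 → 90 ≥ 60
Round 2 — worker-2 pages on-call.
  cache-2: +40 → 65 ≥ 40
Round 3 — cache-2 pages on-call.
No further pages.

no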